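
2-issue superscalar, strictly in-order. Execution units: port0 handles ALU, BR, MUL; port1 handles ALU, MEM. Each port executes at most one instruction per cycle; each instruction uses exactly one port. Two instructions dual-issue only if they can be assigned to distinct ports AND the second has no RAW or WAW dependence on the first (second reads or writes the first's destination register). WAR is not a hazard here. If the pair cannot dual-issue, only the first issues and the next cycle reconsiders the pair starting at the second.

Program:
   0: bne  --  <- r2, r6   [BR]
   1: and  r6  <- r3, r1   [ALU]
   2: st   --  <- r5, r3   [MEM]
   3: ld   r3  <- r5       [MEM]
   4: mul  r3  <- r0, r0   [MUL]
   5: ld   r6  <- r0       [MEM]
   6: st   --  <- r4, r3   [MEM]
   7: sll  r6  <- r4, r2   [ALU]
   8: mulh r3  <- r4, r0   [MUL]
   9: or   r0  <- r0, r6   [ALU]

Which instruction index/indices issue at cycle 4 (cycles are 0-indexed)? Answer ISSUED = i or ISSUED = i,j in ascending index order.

ISSUED = 6,7

0. bne;and @i0,i1  | 2-wide
1. st @i2  | no-port MEM/MEM
2. ld @i3  | WAW r3
3. mul;ld @i4,i5  | 2-wide
4. st;sll @i6,i7  | 2-wide
5. mulh;or @i8,i9  | 2-wide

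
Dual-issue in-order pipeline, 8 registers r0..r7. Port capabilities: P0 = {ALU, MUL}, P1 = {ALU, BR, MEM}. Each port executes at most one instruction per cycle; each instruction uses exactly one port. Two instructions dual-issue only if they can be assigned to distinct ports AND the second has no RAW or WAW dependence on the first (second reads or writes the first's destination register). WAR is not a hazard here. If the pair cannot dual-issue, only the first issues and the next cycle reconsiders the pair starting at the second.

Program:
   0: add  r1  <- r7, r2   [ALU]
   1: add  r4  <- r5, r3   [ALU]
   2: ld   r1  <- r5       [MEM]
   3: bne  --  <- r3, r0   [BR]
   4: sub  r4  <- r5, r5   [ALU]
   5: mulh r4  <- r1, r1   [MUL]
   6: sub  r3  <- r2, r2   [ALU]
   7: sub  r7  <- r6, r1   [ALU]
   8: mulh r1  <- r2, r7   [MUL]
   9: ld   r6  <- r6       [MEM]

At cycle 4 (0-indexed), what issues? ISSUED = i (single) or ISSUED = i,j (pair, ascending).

#0 head=0: add add i0&i1 pair
#1 head=2: ld i2 no-port MEM/BR
#2 head=3: bne sub i3&i4 pair
#3 head=5: mulh sub i5&i6 pair
#4 head=7: sub i7 RAW r7
#5 head=8: mulh ld i8&i9 pair

ISSUED = 7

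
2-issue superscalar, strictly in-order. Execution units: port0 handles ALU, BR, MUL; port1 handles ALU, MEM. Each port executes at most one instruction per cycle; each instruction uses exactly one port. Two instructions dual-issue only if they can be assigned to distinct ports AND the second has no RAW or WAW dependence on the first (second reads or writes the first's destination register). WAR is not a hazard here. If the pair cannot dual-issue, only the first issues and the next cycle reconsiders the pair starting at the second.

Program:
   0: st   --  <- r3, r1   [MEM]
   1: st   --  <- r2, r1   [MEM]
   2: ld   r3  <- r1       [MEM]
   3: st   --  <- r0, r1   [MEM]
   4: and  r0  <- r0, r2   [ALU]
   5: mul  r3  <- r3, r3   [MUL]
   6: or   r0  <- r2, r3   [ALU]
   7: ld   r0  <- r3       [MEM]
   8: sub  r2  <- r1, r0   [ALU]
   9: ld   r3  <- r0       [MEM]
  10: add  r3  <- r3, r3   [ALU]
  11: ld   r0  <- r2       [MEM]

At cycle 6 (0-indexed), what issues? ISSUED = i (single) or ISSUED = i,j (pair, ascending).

  cy0 -> i0 (st) no-port MEM/MEM
  cy1 -> i1 (st) no-port MEM/MEM
  cy2 -> i2 (ld) no-port MEM/MEM
  cy3 -> i3&i4 (st/and) 2-wide
  cy4 -> i5 (mul) RAW r3
  cy5 -> i6 (or) WAW r0
  cy6 -> i7 (ld) RAW r0
  cy7 -> i8&i9 (sub/ld) 2-wide
  cy8 -> i10&i11 (add/ld) 2-wide

ISSUED = 7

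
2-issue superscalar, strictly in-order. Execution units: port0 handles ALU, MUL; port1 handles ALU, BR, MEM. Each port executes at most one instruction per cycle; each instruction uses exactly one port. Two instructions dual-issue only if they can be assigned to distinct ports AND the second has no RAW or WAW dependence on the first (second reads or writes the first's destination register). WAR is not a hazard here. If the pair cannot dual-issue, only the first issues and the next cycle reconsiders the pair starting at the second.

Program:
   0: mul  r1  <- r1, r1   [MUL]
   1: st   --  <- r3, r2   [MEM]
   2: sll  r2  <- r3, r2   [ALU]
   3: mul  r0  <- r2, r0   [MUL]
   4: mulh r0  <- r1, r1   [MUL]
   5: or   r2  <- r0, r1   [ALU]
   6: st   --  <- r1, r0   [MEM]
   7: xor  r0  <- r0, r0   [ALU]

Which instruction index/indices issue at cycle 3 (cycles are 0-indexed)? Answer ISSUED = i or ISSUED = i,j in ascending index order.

ISSUED = 4

[0] i0+i1  mul.MUL/st.MEM  -- pair
[1] i2  sll.ALU  -- RAW r2
[2] i3  mul.MUL  -- no-port MUL/MUL
[3] i4  mulh.MUL  -- RAW r0
[4] i5+i6  or.ALU/st.MEM  -- pair
[5] i7  xor.ALU  -- tail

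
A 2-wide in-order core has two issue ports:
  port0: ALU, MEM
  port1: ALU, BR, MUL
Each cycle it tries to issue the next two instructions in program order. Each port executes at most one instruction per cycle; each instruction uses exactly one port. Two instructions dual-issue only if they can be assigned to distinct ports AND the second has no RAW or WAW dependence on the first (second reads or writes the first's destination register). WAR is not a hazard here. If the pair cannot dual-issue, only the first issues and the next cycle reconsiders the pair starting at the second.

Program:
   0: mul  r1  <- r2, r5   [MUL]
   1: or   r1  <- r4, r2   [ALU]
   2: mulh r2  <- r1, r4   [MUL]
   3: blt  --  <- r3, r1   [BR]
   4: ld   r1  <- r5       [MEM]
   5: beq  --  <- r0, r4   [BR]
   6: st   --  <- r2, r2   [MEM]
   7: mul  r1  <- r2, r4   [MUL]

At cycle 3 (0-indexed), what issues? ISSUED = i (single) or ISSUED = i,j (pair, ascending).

ISSUED = 3,4

#0 head=0: mul i0 WAW r1
#1 head=1: or i1 RAW r1
#2 head=2: mulh i2 no-port MUL/BR
#3 head=3: blt ld i3,i4 2-wide
#4 head=5: beq st i5,i6 2-wide
#5 head=7: mul i7 tail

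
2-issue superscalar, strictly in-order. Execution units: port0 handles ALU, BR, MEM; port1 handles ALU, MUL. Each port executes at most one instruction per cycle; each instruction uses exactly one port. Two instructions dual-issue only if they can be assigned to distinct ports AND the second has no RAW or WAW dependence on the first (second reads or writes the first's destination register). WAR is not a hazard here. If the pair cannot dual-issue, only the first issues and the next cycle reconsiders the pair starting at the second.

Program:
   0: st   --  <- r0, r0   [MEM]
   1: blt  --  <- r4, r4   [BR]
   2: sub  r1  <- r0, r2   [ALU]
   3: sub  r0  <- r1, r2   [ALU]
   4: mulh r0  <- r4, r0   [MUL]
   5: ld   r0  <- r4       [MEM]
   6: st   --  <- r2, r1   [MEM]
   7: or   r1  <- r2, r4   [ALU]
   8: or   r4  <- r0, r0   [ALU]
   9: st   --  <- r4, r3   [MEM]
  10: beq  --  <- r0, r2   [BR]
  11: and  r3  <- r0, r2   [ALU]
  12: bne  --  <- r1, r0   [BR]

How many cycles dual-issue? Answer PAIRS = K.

c0: i0 st  no-port MEM/BR
c1: i1+i2 blt+sub  pair
c2: i3 sub  RAW+WAW r0
c3: i4 mulh  WAW r0
c4: i5 ld  no-port MEM/MEM
c5: i6+i7 st+or  pair
c6: i8 or  RAW r4
c7: i9 st  no-port MEM/BR
c8: i10+i11 beq+and  pair
c9: i12 bne  tail

PAIRS = 3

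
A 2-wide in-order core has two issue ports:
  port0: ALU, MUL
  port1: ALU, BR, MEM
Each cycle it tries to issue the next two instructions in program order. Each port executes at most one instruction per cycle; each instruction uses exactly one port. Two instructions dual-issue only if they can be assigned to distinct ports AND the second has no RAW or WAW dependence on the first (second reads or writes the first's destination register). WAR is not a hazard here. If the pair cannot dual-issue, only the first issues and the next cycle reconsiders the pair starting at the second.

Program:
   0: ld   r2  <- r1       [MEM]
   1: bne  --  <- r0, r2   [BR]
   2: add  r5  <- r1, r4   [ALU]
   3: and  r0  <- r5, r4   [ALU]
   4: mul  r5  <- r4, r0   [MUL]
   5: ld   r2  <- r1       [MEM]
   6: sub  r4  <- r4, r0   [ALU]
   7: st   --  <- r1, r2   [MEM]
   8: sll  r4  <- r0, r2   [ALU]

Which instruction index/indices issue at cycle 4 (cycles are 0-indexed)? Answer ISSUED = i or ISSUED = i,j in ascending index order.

c0: i0 ld  no-port MEM/BR
c1: i1&i2 bne+add  dual
c2: i3 and  RAW r0
c3: i4&i5 mul+ld  dual
c4: i6&i7 sub+st  dual
c5: i8 sll  tail

ISSUED = 6,7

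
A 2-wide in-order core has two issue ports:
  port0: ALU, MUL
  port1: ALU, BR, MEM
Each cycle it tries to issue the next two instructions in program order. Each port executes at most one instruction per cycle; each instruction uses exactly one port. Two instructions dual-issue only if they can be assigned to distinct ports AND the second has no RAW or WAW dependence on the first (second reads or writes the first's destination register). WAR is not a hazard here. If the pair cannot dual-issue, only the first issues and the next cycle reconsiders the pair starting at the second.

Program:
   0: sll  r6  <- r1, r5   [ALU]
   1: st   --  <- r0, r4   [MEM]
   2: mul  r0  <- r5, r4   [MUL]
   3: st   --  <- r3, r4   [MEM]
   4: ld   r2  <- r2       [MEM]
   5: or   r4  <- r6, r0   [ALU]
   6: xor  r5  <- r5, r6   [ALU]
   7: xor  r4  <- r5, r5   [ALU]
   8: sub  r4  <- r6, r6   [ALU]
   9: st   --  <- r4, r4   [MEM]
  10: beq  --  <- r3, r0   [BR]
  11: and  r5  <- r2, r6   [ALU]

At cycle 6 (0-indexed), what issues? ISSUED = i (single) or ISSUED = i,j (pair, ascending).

#0 head=0: sll/st i0/i1 pair
#1 head=2: mul/st i2/i3 pair
#2 head=4: ld/or i4/i5 pair
#3 head=6: xor i6 RAW r5
#4 head=7: xor i7 WAW r4
#5 head=8: sub i8 RAW r4
#6 head=9: st i9 no-port MEM/BR
#7 head=10: beq/and i10/i11 pair

ISSUED = 9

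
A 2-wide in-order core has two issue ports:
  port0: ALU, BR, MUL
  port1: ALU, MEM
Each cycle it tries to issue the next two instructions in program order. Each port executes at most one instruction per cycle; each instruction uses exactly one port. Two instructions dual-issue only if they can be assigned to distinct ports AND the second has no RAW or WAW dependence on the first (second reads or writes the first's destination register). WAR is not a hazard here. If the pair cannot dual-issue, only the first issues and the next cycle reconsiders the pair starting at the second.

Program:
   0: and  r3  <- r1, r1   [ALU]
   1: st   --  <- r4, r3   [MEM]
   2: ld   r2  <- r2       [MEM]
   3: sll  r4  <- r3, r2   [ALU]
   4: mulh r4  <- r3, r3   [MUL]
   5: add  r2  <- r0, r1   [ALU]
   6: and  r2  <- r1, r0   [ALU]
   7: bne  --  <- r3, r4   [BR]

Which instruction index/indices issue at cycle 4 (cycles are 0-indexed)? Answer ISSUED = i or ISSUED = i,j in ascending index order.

c0: i0 and  RAW r3
c1: i1 st  no-port MEM/MEM
c2: i2 ld  RAW r2
c3: i3 sll  WAW r4
c4: i4/i5 mulh/add  pair
c5: i6/i7 and/bne  pair

ISSUED = 4,5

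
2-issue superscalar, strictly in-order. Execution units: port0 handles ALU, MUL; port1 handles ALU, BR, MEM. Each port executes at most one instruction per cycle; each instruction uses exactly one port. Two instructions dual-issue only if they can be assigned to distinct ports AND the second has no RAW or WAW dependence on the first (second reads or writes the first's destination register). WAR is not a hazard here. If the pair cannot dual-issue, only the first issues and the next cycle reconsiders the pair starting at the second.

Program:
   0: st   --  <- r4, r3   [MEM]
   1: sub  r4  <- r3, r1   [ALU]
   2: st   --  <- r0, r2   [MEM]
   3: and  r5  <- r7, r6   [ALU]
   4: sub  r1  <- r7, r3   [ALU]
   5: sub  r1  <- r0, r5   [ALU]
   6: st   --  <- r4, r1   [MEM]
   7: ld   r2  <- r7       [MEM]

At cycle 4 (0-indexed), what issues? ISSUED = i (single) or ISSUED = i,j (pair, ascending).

ISSUED = 6

t=0 i0,i1:st.MEM+sub.ALU ; pair
t=1 i2,i3:st.MEM+and.ALU ; pair
t=2 i4:sub.ALU ; WAW r1
t=3 i5:sub.ALU ; RAW r1
t=4 i6:st.MEM ; no-port MEM/MEM
t=5 i7:ld.MEM ; tail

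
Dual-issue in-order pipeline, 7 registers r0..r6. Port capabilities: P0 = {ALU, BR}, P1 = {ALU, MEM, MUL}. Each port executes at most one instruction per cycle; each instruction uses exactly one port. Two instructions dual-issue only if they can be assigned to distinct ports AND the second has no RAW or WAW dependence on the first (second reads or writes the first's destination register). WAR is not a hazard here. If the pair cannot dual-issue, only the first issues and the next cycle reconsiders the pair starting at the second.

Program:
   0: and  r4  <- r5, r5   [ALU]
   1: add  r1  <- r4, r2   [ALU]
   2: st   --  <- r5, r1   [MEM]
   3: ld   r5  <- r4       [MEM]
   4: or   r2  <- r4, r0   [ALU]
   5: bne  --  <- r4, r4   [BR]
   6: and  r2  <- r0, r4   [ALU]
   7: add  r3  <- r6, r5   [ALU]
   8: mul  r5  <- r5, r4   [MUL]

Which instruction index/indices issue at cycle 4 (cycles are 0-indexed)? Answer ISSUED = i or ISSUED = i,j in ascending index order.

ISSUED = 5,6

c0: i0 and.ALU  RAW r4
c1: i1 add.ALU  RAW r1
c2: i2 st.MEM  no-port MEM/MEM
c3: i3&i4 ld.MEM;or.ALU  pair
c4: i5&i6 bne.BR;and.ALU  pair
c5: i7&i8 add.ALU;mul.MUL  pair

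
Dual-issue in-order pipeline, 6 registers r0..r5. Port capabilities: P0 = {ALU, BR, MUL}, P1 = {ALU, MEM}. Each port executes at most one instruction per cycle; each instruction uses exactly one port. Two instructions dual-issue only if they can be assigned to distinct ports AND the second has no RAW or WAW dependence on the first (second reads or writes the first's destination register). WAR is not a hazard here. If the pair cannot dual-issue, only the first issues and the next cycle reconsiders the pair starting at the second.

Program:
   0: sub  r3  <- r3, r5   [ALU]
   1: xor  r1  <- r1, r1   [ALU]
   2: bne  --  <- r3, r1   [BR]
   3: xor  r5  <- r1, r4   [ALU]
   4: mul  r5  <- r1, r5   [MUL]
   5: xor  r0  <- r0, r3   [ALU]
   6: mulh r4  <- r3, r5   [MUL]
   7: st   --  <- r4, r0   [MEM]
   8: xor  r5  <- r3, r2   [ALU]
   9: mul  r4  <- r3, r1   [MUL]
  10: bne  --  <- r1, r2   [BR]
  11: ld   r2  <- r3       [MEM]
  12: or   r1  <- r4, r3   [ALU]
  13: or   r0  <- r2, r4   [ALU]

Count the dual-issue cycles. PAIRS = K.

c0: i0,i1 sub xor  pair
c1: i2,i3 bne xor  pair
c2: i4,i5 mul xor  pair
c3: i6 mulh  RAW r4
c4: i7,i8 st xor  pair
c5: i9 mul  no-port MUL/BR
c6: i10,i11 bne ld  pair
c7: i12,i13 or or  pair

PAIRS = 6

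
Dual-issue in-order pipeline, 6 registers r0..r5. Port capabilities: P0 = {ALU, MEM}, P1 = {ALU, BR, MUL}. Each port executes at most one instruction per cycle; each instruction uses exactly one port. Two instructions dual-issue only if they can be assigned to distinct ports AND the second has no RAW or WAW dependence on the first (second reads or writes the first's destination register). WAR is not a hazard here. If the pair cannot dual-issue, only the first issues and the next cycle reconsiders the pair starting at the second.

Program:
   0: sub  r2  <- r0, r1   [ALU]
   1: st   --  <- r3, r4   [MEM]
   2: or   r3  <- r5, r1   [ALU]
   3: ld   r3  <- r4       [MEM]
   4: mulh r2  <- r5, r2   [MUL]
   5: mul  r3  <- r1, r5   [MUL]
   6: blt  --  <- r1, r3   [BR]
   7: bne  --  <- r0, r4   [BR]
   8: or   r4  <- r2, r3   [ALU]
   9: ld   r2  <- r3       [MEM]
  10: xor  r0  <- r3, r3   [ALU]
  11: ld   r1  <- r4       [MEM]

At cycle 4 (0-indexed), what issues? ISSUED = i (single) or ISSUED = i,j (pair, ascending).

ISSUED = 6

  cy0 -> i0/i1 (sub.ALU;st.MEM) 2-wide
  cy1 -> i2 (or.ALU) WAW r3
  cy2 -> i3/i4 (ld.MEM;mulh.MUL) 2-wide
  cy3 -> i5 (mul.MUL) no-port MUL/BR
  cy4 -> i6 (blt.BR) no-port BR/BR
  cy5 -> i7/i8 (bne.BR;or.ALU) 2-wide
  cy6 -> i9/i10 (ld.MEM;xor.ALU) 2-wide
  cy7 -> i11 (ld.MEM) tail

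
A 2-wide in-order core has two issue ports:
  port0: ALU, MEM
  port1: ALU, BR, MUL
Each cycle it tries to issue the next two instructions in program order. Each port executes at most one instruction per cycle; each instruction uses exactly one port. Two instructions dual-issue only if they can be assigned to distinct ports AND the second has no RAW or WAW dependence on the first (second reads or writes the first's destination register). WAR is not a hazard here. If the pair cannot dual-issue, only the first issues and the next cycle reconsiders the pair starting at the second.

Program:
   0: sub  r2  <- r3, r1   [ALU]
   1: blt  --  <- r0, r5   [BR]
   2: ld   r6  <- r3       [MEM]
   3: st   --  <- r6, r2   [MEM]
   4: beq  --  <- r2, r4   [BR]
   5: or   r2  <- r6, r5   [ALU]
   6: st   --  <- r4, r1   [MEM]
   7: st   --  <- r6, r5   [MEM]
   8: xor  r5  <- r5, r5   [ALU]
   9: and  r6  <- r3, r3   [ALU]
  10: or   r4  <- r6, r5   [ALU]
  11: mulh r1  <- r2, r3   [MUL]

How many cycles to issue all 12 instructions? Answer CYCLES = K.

CYCLES = 7

[0] i0/i1  sub.ALU blt.BR  -- pair
[1] i2  ld.MEM  -- no-port MEM/MEM
[2] i3/i4  st.MEM beq.BR  -- pair
[3] i5/i6  or.ALU st.MEM  -- pair
[4] i7/i8  st.MEM xor.ALU  -- pair
[5] i9  and.ALU  -- RAW r6
[6] i10/i11  or.ALU mulh.MUL  -- pair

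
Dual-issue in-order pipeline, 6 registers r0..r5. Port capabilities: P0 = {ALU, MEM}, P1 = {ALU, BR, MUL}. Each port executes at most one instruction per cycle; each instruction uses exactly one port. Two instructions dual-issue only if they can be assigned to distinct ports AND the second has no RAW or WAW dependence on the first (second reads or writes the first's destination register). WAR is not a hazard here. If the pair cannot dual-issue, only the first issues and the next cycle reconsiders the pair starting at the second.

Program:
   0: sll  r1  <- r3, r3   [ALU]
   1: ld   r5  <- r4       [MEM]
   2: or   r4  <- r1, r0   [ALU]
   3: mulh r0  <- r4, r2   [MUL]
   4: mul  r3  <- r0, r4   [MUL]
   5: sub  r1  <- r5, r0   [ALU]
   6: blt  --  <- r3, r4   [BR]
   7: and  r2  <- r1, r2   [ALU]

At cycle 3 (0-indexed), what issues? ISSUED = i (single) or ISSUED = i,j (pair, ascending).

c0: i0/i1 sll.ALU;ld.MEM  2-wide
c1: i2 or.ALU  RAW r4
c2: i3 mulh.MUL  no-port MUL/MUL
c3: i4/i5 mul.MUL;sub.ALU  2-wide
c4: i6/i7 blt.BR;and.ALU  2-wide

ISSUED = 4,5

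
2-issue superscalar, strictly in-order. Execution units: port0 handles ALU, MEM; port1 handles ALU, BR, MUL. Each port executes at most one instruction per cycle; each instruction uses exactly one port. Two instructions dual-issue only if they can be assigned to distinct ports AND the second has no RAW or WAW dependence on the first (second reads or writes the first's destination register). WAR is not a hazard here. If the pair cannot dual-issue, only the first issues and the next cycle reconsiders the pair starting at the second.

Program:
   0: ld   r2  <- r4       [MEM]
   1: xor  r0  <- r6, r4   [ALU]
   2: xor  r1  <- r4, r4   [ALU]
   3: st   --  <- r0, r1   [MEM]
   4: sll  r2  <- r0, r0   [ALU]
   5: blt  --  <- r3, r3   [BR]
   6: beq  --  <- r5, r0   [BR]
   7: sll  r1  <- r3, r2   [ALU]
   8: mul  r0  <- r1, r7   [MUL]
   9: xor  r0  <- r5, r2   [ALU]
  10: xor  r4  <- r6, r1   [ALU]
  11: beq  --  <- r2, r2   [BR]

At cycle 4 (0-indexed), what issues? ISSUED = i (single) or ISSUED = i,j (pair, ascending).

#0 head=0: ld.MEM+xor.ALU i0+i1 dual
#1 head=2: xor.ALU i2 RAW r1
#2 head=3: st.MEM+sll.ALU i3+i4 dual
#3 head=5: blt.BR i5 no-port BR/BR
#4 head=6: beq.BR+sll.ALU i6+i7 dual
#5 head=8: mul.MUL i8 WAW r0
#6 head=9: xor.ALU+xor.ALU i9+i10 dual
#7 head=11: beq.BR i11 tail

ISSUED = 6,7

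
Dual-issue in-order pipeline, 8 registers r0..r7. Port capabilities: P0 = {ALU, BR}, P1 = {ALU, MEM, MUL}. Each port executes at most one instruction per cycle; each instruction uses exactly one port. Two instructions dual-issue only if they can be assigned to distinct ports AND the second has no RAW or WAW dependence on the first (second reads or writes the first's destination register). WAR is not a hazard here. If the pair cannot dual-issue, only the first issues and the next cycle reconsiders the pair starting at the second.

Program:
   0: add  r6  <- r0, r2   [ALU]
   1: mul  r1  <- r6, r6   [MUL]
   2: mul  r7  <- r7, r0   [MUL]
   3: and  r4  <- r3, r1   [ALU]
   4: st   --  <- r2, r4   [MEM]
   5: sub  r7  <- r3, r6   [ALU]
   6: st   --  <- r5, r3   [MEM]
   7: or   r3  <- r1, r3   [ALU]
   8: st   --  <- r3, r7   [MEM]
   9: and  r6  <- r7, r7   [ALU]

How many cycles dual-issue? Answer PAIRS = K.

PAIRS = 4

0. add @i0  | RAW r6
1. mul @i1  | no-port MUL/MUL
2. mul and @i2&i3  | 2-wide
3. st sub @i4&i5  | 2-wide
4. st or @i6&i7  | 2-wide
5. st and @i8&i9  | 2-wide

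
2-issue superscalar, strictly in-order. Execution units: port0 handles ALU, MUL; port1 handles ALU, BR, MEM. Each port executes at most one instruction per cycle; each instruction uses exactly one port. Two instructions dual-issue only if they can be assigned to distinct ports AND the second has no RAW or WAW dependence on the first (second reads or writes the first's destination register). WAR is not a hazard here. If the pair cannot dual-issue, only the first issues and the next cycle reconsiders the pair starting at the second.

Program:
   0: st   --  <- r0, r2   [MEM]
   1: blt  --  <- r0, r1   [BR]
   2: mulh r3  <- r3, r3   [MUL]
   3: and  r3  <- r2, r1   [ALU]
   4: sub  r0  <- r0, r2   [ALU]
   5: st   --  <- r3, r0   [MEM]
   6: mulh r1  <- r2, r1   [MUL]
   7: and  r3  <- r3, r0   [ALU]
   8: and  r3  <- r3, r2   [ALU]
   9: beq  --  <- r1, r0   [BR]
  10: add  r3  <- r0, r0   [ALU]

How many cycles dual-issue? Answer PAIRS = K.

PAIRS = 4

0. st @i0  | no-port MEM/BR
1. blt/mulh @i1+i2  | dual
2. and/sub @i3+i4  | dual
3. st/mulh @i5+i6  | dual
4. and @i7  | RAW+WAW r3
5. and/beq @i8+i9  | dual
6. add @i10  | tail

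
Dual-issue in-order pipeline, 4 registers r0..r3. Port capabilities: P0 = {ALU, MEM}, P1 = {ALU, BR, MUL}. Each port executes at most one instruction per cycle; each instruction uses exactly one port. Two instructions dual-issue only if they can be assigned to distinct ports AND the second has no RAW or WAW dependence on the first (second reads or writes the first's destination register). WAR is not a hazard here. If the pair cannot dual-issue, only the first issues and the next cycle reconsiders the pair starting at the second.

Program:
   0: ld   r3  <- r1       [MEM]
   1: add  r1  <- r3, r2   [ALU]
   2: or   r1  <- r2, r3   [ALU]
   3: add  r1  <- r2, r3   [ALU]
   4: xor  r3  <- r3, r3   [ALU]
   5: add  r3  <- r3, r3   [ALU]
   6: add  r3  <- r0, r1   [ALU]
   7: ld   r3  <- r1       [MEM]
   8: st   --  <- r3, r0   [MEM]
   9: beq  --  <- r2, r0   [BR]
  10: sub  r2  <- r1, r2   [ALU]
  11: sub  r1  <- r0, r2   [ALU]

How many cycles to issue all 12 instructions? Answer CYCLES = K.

t=0 i0:ld ; RAW r3
t=1 i1:add ; WAW r1
t=2 i2:or ; WAW r1
t=3 i3+i4:add+xor ; 2-wide
t=4 i5:add ; WAW r3
t=5 i6:add ; WAW r3
t=6 i7:ld ; no-port MEM/MEM
t=7 i8+i9:st+beq ; 2-wide
t=8 i10:sub ; RAW r2
t=9 i11:sub ; tail

CYCLES = 10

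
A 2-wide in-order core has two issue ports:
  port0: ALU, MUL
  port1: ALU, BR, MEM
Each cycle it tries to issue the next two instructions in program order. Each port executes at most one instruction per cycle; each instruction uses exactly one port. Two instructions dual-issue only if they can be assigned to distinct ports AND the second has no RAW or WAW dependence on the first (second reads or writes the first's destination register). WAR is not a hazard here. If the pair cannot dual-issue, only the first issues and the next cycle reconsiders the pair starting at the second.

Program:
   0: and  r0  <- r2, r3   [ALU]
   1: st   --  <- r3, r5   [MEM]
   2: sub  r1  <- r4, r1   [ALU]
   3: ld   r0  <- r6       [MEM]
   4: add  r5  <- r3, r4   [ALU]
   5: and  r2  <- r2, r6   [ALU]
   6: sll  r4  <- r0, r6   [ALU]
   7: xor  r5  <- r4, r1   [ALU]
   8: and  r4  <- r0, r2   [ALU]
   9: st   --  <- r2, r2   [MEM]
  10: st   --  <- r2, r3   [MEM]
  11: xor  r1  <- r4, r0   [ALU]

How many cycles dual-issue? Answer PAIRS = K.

t=0 i0,i1:and;st ; 2-wide
t=1 i2,i3:sub;ld ; 2-wide
t=2 i4,i5:add;and ; 2-wide
t=3 i6:sll ; RAW r4
t=4 i7,i8:xor;and ; 2-wide
t=5 i9:st ; no-port MEM/MEM
t=6 i10,i11:st;xor ; 2-wide

PAIRS = 5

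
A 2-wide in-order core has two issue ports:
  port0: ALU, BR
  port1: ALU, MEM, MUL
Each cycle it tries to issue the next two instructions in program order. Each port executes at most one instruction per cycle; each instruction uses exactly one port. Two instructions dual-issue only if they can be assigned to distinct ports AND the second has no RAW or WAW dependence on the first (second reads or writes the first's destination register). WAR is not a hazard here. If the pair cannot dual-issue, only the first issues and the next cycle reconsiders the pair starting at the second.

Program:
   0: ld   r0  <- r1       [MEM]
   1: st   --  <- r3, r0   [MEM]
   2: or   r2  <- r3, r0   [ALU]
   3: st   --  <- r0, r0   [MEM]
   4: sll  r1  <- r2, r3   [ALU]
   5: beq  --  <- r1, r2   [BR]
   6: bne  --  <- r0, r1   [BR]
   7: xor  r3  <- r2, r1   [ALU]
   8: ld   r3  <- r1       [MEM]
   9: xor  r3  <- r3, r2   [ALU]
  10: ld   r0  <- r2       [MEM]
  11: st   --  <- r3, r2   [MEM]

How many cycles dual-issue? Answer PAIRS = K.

c0: i0 ld  no-port MEM/MEM
c1: i1/i2 st+or  2-wide
c2: i3/i4 st+sll  2-wide
c3: i5 beq  no-port BR/BR
c4: i6/i7 bne+xor  2-wide
c5: i8 ld  RAW+WAW r3
c6: i9/i10 xor+ld  2-wide
c7: i11 st  tail

PAIRS = 4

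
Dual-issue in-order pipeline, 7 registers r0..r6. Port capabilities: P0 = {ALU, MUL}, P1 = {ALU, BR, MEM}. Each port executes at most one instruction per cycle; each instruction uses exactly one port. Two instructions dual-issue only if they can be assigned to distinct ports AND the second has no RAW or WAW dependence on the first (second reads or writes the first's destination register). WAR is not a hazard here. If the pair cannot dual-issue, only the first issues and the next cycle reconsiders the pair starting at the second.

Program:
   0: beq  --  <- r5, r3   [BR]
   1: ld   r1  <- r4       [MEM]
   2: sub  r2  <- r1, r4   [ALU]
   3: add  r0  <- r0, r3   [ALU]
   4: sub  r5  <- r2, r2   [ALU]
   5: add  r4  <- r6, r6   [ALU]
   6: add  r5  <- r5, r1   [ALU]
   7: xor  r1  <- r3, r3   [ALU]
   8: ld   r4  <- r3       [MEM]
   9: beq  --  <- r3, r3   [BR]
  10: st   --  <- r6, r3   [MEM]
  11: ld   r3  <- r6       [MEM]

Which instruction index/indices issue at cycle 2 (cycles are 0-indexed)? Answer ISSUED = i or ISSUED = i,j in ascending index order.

ISSUED = 2,3

c0: i0 beq  no-port BR/MEM
c1: i1 ld  RAW r1
c2: i2&i3 sub/add  pair
c3: i4&i5 sub/add  pair
c4: i6&i7 add/xor  pair
c5: i8 ld  no-port MEM/BR
c6: i9 beq  no-port BR/MEM
c7: i10 st  no-port MEM/MEM
c8: i11 ld  tail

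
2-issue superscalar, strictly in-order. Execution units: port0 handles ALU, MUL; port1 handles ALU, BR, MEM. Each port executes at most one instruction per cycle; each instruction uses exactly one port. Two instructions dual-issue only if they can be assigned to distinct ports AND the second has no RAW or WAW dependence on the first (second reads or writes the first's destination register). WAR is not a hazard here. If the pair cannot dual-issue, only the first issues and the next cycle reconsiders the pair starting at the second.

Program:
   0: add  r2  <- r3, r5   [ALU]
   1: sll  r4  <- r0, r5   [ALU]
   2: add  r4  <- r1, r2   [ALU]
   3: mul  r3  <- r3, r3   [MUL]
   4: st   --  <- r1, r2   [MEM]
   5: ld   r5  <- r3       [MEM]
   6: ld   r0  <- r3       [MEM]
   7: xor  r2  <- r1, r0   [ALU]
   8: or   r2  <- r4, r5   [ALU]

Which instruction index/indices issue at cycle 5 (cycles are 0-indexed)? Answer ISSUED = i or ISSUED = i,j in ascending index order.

ISSUED = 7

  cy0 -> i0/i1 (add/sll) pair
  cy1 -> i2/i3 (add/mul) pair
  cy2 -> i4 (st) no-port MEM/MEM
  cy3 -> i5 (ld) no-port MEM/MEM
  cy4 -> i6 (ld) RAW r0
  cy5 -> i7 (xor) WAW r2
  cy6 -> i8 (or) tail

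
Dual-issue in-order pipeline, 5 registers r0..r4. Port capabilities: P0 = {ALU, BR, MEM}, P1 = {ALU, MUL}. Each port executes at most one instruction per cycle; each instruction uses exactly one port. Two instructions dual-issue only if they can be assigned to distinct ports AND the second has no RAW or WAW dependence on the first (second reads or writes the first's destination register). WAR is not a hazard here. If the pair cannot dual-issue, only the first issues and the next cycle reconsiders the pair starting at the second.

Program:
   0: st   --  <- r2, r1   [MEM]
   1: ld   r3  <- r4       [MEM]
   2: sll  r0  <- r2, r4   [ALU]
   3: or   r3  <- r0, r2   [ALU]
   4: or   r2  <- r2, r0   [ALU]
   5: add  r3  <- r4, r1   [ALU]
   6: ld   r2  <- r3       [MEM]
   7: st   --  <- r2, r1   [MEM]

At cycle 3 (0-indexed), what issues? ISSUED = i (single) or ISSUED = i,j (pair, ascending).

ISSUED = 5

#0 head=0: st i0 no-port MEM/MEM
#1 head=1: ld+sll i1&i2 dual
#2 head=3: or+or i3&i4 dual
#3 head=5: add i5 RAW r3
#4 head=6: ld i6 no-port MEM/MEM
#5 head=7: st i7 tail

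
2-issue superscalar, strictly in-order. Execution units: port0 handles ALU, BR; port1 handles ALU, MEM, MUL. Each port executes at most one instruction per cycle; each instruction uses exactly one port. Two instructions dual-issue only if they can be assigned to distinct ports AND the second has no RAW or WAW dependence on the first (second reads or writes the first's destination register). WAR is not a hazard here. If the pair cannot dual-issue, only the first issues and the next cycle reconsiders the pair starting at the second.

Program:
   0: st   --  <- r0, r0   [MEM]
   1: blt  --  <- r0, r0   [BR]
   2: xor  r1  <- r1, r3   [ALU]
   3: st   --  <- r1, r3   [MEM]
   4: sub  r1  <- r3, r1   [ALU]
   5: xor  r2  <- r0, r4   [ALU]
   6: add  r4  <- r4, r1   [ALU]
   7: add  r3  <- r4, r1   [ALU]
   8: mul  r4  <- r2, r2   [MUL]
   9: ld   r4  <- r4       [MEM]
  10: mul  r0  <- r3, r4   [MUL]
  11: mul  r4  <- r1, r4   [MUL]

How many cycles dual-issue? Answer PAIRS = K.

t=0 i0/i1:st.MEM/blt.BR ; dual
t=1 i2:xor.ALU ; RAW r1
t=2 i3/i4:st.MEM/sub.ALU ; dual
t=3 i5/i6:xor.ALU/add.ALU ; dual
t=4 i7/i8:add.ALU/mul.MUL ; dual
t=5 i9:ld.MEM ; no-port MEM/MUL
t=6 i10:mul.MUL ; no-port MUL/MUL
t=7 i11:mul.MUL ; tail

PAIRS = 4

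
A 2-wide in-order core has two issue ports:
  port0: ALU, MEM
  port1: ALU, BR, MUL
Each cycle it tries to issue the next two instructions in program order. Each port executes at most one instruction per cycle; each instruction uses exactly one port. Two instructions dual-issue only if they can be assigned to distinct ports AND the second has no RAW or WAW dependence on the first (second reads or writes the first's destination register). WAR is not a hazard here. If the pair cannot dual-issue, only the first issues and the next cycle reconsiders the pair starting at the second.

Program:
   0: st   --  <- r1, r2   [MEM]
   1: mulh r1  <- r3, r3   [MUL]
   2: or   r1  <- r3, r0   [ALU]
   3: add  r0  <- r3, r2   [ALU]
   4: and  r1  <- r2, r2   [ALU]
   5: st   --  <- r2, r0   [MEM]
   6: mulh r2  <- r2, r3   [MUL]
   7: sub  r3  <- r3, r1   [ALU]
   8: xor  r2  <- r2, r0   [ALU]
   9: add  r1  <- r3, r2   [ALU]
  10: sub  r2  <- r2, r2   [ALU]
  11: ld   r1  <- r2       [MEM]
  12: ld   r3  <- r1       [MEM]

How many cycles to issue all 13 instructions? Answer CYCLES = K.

t=0 i0,i1:st.MEM;mulh.MUL ; pair
t=1 i2,i3:or.ALU;add.ALU ; pair
t=2 i4,i5:and.ALU;st.MEM ; pair
t=3 i6,i7:mulh.MUL;sub.ALU ; pair
t=4 i8:xor.ALU ; RAW r2
t=5 i9,i10:add.ALU;sub.ALU ; pair
t=6 i11:ld.MEM ; no-port MEM/MEM
t=7 i12:ld.MEM ; tail

CYCLES = 8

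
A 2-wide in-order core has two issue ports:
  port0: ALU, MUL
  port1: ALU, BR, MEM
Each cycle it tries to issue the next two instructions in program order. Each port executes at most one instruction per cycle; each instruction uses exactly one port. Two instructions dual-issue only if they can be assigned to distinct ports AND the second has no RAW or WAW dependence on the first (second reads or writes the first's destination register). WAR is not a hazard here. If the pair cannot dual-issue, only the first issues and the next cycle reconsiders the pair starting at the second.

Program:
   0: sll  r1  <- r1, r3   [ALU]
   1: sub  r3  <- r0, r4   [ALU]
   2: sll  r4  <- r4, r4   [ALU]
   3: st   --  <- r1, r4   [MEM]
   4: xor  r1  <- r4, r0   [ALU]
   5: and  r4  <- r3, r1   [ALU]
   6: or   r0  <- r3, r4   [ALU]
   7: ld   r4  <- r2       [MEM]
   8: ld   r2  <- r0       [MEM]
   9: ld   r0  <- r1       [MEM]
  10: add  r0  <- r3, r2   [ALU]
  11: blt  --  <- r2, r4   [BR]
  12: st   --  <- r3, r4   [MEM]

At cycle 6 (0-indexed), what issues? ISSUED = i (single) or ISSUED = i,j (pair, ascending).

ISSUED = 9

  cy0 -> i0&i1 (sll.ALU;sub.ALU) pair
  cy1 -> i2 (sll.ALU) RAW r4
  cy2 -> i3&i4 (st.MEM;xor.ALU) pair
  cy3 -> i5 (and.ALU) RAW r4
  cy4 -> i6&i7 (or.ALU;ld.MEM) pair
  cy5 -> i8 (ld.MEM) no-port MEM/MEM
  cy6 -> i9 (ld.MEM) WAW r0
  cy7 -> i10&i11 (add.ALU;blt.BR) pair
  cy8 -> i12 (st.MEM) tail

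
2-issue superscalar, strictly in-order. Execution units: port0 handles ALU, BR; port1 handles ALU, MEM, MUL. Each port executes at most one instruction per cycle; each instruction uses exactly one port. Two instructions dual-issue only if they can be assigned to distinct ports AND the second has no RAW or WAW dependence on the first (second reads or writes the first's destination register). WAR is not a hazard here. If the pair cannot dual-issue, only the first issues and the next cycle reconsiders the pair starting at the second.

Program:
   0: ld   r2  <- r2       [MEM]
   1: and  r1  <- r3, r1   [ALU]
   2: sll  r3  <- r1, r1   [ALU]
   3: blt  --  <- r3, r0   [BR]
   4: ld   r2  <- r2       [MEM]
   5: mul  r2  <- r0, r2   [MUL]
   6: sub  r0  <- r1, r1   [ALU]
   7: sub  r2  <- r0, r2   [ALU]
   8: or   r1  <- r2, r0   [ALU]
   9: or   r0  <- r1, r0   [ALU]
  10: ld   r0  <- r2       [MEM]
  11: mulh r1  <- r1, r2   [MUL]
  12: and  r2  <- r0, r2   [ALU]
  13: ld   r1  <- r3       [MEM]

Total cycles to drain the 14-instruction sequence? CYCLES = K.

CYCLES = 10

[0] i0+i1  ld.MEM/and.ALU  -- 2-wide
[1] i2  sll.ALU  -- RAW r3
[2] i3+i4  blt.BR/ld.MEM  -- 2-wide
[3] i5+i6  mul.MUL/sub.ALU  -- 2-wide
[4] i7  sub.ALU  -- RAW r2
[5] i8  or.ALU  -- RAW r1
[6] i9  or.ALU  -- WAW r0
[7] i10  ld.MEM  -- no-port MEM/MUL
[8] i11+i12  mulh.MUL/and.ALU  -- 2-wide
[9] i13  ld.MEM  -- tail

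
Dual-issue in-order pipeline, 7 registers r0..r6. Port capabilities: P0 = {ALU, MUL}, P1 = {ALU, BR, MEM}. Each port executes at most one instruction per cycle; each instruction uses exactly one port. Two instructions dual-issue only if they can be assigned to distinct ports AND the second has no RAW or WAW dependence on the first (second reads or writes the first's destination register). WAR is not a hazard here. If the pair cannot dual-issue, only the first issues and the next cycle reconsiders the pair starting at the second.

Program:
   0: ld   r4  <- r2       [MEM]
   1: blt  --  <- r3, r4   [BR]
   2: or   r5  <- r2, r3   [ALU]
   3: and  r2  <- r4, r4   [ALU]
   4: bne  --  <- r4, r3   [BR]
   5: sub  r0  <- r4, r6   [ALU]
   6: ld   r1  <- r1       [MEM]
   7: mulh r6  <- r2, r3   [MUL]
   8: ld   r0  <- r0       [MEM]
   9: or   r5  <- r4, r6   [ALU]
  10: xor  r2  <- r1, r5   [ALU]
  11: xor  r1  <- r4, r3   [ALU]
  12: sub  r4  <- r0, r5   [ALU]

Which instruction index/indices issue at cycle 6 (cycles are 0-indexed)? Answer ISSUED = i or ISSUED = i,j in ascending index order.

ISSUED = 10,11

#0 head=0: ld i0 no-port MEM/BR
#1 head=1: blt;or i1&i2 2-wide
#2 head=3: and;bne i3&i4 2-wide
#3 head=5: sub;ld i5&i6 2-wide
#4 head=7: mulh;ld i7&i8 2-wide
#5 head=9: or i9 RAW r5
#6 head=10: xor;xor i10&i11 2-wide
#7 head=12: sub i12 tail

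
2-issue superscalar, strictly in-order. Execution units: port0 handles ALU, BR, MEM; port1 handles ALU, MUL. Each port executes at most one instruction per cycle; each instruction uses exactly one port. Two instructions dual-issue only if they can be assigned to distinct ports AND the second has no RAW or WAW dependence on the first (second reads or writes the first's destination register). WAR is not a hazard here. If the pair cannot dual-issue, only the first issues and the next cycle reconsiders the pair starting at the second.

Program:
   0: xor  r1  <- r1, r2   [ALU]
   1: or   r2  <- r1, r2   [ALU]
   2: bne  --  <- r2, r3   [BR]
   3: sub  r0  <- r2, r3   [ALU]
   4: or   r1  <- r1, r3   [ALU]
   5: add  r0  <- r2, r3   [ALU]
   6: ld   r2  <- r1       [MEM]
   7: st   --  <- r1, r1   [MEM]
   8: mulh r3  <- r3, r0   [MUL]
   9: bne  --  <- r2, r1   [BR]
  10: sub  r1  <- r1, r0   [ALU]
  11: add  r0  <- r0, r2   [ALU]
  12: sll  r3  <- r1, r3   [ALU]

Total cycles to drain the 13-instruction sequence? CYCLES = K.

t=0 i0:xor.ALU ; RAW r1
t=1 i1:or.ALU ; RAW r2
t=2 i2,i3:bne.BR sub.ALU ; 2-wide
t=3 i4,i5:or.ALU add.ALU ; 2-wide
t=4 i6:ld.MEM ; no-port MEM/MEM
t=5 i7,i8:st.MEM mulh.MUL ; 2-wide
t=6 i9,i10:bne.BR sub.ALU ; 2-wide
t=7 i11,i12:add.ALU sll.ALU ; 2-wide

CYCLES = 8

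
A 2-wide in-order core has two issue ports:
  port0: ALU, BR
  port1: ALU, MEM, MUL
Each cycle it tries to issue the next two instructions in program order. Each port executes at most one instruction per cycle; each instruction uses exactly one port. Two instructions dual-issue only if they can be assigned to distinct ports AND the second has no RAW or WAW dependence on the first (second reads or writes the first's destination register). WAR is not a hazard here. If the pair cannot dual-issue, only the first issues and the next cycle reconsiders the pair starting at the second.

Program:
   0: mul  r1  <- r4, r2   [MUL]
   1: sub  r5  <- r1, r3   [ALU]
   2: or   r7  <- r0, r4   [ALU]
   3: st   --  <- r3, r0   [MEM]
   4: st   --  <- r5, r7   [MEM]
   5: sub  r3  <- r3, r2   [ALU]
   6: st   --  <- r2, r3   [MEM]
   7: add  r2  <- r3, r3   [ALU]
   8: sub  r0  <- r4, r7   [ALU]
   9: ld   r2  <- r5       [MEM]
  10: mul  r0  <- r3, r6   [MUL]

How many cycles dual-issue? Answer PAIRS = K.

PAIRS = 4

t=0 i0:mul.MUL ; RAW r1
t=1 i1+i2:sub.ALU+or.ALU ; 2-wide
t=2 i3:st.MEM ; no-port MEM/MEM
t=3 i4+i5:st.MEM+sub.ALU ; 2-wide
t=4 i6+i7:st.MEM+add.ALU ; 2-wide
t=5 i8+i9:sub.ALU+ld.MEM ; 2-wide
t=6 i10:mul.MUL ; tail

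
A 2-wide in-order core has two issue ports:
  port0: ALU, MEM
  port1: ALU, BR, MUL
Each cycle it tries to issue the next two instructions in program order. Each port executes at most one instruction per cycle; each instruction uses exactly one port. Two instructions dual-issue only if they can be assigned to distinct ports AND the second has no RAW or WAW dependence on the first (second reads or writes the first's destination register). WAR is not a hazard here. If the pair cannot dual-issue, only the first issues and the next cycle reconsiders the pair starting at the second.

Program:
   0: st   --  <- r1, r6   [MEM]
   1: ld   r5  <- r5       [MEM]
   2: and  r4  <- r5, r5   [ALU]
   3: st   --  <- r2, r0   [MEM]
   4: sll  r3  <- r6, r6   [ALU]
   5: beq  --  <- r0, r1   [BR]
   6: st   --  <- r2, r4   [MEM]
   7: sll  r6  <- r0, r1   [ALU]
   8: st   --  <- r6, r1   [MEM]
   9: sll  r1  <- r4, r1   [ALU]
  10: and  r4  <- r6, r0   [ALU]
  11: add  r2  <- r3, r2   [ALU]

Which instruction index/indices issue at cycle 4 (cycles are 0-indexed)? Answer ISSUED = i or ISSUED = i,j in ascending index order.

ISSUED = 6,7

t=0 i0:st.MEM ; no-port MEM/MEM
t=1 i1:ld.MEM ; RAW r5
t=2 i2/i3:and.ALU/st.MEM ; 2-wide
t=3 i4/i5:sll.ALU/beq.BR ; 2-wide
t=4 i6/i7:st.MEM/sll.ALU ; 2-wide
t=5 i8/i9:st.MEM/sll.ALU ; 2-wide
t=6 i10/i11:and.ALU/add.ALU ; 2-wide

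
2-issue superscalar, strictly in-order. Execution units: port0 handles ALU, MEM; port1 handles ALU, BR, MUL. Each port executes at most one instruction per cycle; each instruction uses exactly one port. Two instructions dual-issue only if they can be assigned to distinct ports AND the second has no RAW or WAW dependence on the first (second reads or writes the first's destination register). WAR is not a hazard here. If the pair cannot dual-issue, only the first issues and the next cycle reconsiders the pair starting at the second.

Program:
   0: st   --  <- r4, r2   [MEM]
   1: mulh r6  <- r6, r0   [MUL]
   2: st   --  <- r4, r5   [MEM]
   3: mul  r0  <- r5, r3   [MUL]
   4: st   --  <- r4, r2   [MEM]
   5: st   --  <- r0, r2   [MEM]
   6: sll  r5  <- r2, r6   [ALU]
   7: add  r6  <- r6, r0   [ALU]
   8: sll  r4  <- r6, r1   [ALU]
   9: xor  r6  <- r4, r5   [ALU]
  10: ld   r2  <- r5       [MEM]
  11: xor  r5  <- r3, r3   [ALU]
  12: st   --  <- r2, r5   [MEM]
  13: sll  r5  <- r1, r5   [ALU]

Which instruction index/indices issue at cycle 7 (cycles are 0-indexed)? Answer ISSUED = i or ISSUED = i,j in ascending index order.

ISSUED = 11

#0 head=0: st mulh i0,i1 pair
#1 head=2: st mul i2,i3 pair
#2 head=4: st i4 no-port MEM/MEM
#3 head=5: st sll i5,i6 pair
#4 head=7: add i7 RAW r6
#5 head=8: sll i8 RAW r4
#6 head=9: xor ld i9,i10 pair
#7 head=11: xor i11 RAW r5
#8 head=12: st sll i12,i13 pair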